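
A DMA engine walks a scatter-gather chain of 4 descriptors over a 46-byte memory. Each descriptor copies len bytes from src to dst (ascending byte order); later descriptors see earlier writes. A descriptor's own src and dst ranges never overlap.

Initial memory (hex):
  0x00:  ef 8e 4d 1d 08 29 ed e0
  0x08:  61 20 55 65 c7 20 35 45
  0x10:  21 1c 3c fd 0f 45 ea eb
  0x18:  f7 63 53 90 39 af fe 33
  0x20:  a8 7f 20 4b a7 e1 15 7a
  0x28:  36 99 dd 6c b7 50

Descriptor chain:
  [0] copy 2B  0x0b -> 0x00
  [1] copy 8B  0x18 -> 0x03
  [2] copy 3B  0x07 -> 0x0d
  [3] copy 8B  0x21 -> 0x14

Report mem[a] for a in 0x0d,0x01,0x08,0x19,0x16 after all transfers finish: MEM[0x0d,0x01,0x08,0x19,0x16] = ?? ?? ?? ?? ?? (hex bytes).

D0: mem[0x00..0x01] <- [65 c7]
D1: mem[0x03..0x0a] <- [f7 63 53 90 39 af fe 33]
D2: mem[0x0d..0x0f] <- [39 af fe]
D3: mem[0x14..0x1b] <- [7f 20 4b a7 e1 15 7a 36]
query mem[0x0d]=0x39, mem[0x01]=0xc7, mem[0x08]=0xaf, mem[0x19]=0x15, mem[0x16]=0x4b

MEM[0x0d,0x01,0x08,0x19,0x16] = 39 c7 af 15 4b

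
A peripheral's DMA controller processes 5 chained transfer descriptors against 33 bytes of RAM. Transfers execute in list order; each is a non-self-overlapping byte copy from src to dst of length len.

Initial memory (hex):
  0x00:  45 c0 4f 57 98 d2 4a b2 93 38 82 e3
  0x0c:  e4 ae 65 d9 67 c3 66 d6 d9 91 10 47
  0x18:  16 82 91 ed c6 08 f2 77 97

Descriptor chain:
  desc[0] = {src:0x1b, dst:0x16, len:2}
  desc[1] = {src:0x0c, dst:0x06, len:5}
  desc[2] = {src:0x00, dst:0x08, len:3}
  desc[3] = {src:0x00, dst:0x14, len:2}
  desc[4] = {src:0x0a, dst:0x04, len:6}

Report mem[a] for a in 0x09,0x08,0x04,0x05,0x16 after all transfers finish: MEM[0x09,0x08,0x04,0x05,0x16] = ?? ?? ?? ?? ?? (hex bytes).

MEM[0x09,0x08,0x04,0x05,0x16] = d9 65 4f e3 ed

[0] 0x1b->0x16 len=2 : ed c6
[1] 0x0c->0x06 len=5 : e4 ae 65 d9 67
[2] 0x00->0x08 len=3 : 45 c0 4f
[3] 0x00->0x14 len=2 : 45 c0
[4] 0x0a->0x04 len=6 : 4f e3 e4 ae 65 d9
query mem[0x09]=0xd9, mem[0x08]=0x65, mem[0x04]=0x4f, mem[0x05]=0xe3, mem[0x16]=0xed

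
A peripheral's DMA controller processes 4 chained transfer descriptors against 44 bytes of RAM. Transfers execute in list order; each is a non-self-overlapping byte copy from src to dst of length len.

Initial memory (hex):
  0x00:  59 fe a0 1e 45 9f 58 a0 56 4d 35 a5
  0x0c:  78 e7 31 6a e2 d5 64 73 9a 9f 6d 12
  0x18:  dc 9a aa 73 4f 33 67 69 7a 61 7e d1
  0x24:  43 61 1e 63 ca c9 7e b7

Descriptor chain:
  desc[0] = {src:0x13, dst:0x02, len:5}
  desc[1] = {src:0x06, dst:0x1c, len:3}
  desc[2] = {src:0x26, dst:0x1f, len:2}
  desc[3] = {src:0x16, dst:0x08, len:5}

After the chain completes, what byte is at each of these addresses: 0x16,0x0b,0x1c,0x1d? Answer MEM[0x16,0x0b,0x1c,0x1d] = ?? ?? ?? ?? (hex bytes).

MEM[0x16,0x0b,0x1c,0x1d] = 6d 9a 12 a0

D0: mem[0x02..0x06] <- [73 9a 9f 6d 12]
D1: mem[0x1c..0x1e] <- [12 a0 56]
D2: mem[0x1f..0x20] <- [1e 63]
D3: mem[0x08..0x0c] <- [6d 12 dc 9a aa]
query mem[0x16]=0x6d, mem[0x0b]=0x9a, mem[0x1c]=0x12, mem[0x1d]=0xa0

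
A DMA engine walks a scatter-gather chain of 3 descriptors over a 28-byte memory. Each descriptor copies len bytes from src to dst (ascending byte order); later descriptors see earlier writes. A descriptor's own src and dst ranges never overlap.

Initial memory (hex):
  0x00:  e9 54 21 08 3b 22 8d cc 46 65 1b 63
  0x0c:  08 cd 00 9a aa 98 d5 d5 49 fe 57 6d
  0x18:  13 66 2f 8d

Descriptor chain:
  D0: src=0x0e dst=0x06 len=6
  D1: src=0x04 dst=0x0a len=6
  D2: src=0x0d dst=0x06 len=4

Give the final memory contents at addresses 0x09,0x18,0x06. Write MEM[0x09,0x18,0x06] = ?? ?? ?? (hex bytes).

D0: mem[0x06..0x0b] <- [00 9a aa 98 d5 d5]
D1: mem[0x0a..0x0f] <- [3b 22 00 9a aa 98]
D2: mem[0x06..0x09] <- [9a aa 98 aa]
query mem[0x09]=0xaa, mem[0x18]=0x13, mem[0x06]=0x9a

MEM[0x09,0x18,0x06] = aa 13 9a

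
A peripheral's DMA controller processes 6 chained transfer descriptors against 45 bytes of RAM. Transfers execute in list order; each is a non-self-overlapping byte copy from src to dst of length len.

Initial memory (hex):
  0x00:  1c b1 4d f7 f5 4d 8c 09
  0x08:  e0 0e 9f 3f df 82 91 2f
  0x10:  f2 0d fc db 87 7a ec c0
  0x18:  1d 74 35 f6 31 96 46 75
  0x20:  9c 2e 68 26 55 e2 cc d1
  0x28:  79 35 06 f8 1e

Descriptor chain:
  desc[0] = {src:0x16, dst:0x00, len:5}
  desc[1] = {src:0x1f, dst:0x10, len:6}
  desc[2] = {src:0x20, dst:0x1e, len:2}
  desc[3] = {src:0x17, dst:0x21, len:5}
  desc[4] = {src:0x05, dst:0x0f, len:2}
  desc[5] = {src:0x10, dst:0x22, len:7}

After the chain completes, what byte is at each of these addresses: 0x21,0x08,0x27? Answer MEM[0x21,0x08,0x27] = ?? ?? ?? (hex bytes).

#0 dst[0x00+5] := {0xec,0xc0,0x1d,0x74,0x35}
#1 dst[0x10+6] := {0x75,0x9c,0x2e,0x68,0x26,0x55}
#2 dst[0x1e+2] := {0x9c,0x2e}
#3 dst[0x21+5] := {0xc0,0x1d,0x74,0x35,0xf6}
#4 dst[0x0f+2] := {0x4d,0x8c}
#5 dst[0x22+7] := {0x8c,0x9c,0x2e,0x68,0x26,0x55,0xec}
query mem[0x21]=0xc0, mem[0x08]=0xe0, mem[0x27]=0x55

MEM[0x21,0x08,0x27] = c0 e0 55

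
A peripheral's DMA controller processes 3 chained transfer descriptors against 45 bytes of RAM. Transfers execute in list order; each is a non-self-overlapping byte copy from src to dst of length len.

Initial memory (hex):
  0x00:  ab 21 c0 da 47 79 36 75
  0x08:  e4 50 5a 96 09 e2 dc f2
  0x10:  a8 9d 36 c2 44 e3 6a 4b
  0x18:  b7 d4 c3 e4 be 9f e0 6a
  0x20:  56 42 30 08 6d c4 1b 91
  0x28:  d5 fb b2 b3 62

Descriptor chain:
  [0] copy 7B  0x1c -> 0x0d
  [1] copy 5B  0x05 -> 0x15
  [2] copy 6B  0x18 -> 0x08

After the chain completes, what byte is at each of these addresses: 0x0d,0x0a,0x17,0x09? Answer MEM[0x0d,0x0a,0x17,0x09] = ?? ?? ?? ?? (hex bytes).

MEM[0x0d,0x0a,0x17,0x09] = 9f c3 75 50

[0] 0x1c->0x0d len=7 : be 9f e0 6a 56 42 30
[1] 0x05->0x15 len=5 : 79 36 75 e4 50
[2] 0x18->0x08 len=6 : e4 50 c3 e4 be 9f
query mem[0x0d]=0x9f, mem[0x0a]=0xc3, mem[0x17]=0x75, mem[0x09]=0x50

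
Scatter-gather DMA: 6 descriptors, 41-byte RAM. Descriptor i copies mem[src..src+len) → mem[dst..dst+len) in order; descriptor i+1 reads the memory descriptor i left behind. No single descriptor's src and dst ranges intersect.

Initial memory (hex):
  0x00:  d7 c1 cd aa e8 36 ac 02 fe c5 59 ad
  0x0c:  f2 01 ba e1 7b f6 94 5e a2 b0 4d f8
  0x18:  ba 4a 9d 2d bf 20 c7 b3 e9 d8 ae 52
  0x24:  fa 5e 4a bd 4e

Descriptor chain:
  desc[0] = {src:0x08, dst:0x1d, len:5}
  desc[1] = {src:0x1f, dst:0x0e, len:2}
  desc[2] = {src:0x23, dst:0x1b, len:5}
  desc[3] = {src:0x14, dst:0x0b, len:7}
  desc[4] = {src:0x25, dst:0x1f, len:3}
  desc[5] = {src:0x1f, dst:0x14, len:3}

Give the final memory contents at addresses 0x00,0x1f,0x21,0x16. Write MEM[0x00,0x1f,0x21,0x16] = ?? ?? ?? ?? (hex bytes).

[0] 0x08->0x1d len=5 : fe c5 59 ad f2
[1] 0x1f->0x0e len=2 : 59 ad
[2] 0x23->0x1b len=5 : 52 fa 5e 4a bd
[3] 0x14->0x0b len=7 : a2 b0 4d f8 ba 4a 9d
[4] 0x25->0x1f len=3 : 5e 4a bd
[5] 0x1f->0x14 len=3 : 5e 4a bd
query mem[0x00]=0xd7, mem[0x1f]=0x5e, mem[0x21]=0xbd, mem[0x16]=0xbd

MEM[0x00,0x1f,0x21,0x16] = d7 5e bd bd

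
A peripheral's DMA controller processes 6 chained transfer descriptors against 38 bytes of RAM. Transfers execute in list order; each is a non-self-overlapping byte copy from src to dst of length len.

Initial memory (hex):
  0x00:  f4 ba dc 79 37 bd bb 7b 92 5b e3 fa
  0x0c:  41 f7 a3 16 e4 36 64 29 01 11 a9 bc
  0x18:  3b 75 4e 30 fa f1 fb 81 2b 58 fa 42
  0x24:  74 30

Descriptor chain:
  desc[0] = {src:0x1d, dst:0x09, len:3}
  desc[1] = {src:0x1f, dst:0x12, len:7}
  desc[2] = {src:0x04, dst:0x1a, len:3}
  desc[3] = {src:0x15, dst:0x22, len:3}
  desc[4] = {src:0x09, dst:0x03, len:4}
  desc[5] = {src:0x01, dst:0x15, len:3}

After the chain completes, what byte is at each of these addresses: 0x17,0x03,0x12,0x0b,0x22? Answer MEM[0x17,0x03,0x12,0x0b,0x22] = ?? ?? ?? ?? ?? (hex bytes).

MEM[0x17,0x03,0x12,0x0b,0x22] = f1 f1 81 81 fa

#0 dst[0x09+3] := {0xf1,0xfb,0x81}
#1 dst[0x12+7] := {0x81,0x2b,0x58,0xfa,0x42,0x74,0x30}
#2 dst[0x1a+3] := {0x37,0xbd,0xbb}
#3 dst[0x22+3] := {0xfa,0x42,0x74}
#4 dst[0x03+4] := {0xf1,0xfb,0x81,0x41}
#5 dst[0x15+3] := {0xba,0xdc,0xf1}
query mem[0x17]=0xf1, mem[0x03]=0xf1, mem[0x12]=0x81, mem[0x0b]=0x81, mem[0x22]=0xfa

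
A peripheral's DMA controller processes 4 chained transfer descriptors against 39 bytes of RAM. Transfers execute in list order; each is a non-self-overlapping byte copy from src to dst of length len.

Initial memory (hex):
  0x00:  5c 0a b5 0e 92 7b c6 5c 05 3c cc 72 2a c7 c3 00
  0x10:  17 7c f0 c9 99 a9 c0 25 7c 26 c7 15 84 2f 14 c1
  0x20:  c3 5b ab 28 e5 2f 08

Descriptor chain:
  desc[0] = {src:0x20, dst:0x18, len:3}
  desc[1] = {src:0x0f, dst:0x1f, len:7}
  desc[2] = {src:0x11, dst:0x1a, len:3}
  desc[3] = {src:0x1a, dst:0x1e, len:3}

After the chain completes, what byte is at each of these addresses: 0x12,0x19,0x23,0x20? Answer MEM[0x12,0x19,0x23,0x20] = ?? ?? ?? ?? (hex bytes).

MEM[0x12,0x19,0x23,0x20] = f0 5b c9 c9

[0] 0x20->0x18 len=3 : c3 5b ab
[1] 0x0f->0x1f len=7 : 00 17 7c f0 c9 99 a9
[2] 0x11->0x1a len=3 : 7c f0 c9
[3] 0x1a->0x1e len=3 : 7c f0 c9
query mem[0x12]=0xf0, mem[0x19]=0x5b, mem[0x23]=0xc9, mem[0x20]=0xc9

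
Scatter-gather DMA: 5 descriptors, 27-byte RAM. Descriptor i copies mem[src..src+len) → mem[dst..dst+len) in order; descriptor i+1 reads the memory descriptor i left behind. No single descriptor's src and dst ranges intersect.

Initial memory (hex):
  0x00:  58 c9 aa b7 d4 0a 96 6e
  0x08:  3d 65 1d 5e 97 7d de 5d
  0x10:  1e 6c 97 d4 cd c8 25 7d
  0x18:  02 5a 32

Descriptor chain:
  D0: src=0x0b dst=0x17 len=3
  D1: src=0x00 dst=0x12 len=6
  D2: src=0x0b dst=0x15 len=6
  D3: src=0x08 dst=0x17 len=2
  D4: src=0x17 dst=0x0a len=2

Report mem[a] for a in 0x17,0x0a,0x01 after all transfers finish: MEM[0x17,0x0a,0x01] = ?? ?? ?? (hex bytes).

MEM[0x17,0x0a,0x01] = 3d 3d c9

  after D0: wrote 3B at 0x17 = 5e977d
  after D1: wrote 6B at 0x12 = 58c9aab7d40a
  after D2: wrote 6B at 0x15 = 5e977dde5d1e
  after D3: wrote 2B at 0x17 = 3d65
  after D4: wrote 2B at 0x0a = 3d65
query mem[0x17]=0x3d, mem[0x0a]=0x3d, mem[0x01]=0xc9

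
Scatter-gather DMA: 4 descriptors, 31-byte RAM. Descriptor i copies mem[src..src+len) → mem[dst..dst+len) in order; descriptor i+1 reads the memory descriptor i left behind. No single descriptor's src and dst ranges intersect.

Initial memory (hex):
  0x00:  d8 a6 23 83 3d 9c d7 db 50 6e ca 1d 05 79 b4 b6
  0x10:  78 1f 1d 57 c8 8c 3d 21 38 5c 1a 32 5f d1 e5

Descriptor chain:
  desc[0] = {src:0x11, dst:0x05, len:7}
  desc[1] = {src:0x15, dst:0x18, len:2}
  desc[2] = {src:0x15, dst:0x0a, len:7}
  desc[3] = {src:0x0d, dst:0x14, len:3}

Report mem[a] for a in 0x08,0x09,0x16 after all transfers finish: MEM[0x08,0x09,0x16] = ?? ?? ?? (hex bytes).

MEM[0x08,0x09,0x16] = c8 8c 1a

  after D0: wrote 7B at 0x05 = 1f1d57c88c3d21
  after D1: wrote 2B at 0x18 = 8c3d
  after D2: wrote 7B at 0x0a = 8c3d218c3d1a32
  after D3: wrote 3B at 0x14 = 8c3d1a
query mem[0x08]=0xc8, mem[0x09]=0x8c, mem[0x16]=0x1a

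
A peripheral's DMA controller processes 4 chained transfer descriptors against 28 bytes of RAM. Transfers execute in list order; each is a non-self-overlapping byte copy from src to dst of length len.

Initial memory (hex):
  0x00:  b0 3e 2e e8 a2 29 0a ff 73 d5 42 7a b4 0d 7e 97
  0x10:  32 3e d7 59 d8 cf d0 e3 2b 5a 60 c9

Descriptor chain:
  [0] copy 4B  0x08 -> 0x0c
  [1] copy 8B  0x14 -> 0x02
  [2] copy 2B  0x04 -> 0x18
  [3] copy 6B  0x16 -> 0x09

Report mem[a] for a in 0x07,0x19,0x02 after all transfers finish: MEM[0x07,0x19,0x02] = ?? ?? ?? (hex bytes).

MEM[0x07,0x19,0x02] = 5a e3 d8

  after D0: wrote 4B at 0x0c = 73d5427a
  after D1: wrote 8B at 0x02 = d8cfd0e32b5a60c9
  after D2: wrote 2B at 0x18 = d0e3
  after D3: wrote 6B at 0x09 = d0e3d0e360c9
query mem[0x07]=0x5a, mem[0x19]=0xe3, mem[0x02]=0xd8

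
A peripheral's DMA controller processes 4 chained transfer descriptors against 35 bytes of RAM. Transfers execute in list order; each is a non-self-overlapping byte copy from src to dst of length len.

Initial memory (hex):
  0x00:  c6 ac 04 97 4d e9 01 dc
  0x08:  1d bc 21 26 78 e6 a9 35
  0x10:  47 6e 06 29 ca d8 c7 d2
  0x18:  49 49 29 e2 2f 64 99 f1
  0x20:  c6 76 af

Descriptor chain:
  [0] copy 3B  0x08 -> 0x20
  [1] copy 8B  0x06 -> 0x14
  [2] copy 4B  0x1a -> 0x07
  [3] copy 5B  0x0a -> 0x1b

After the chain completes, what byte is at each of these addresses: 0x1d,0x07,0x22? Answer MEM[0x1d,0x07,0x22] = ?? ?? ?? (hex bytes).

[0] 0x08->0x20 len=3 : 1d bc 21
[1] 0x06->0x14 len=8 : 01 dc 1d bc 21 26 78 e6
[2] 0x1a->0x07 len=4 : 78 e6 2f 64
[3] 0x0a->0x1b len=5 : 64 26 78 e6 a9
query mem[0x1d]=0x78, mem[0x07]=0x78, mem[0x22]=0x21

MEM[0x1d,0x07,0x22] = 78 78 21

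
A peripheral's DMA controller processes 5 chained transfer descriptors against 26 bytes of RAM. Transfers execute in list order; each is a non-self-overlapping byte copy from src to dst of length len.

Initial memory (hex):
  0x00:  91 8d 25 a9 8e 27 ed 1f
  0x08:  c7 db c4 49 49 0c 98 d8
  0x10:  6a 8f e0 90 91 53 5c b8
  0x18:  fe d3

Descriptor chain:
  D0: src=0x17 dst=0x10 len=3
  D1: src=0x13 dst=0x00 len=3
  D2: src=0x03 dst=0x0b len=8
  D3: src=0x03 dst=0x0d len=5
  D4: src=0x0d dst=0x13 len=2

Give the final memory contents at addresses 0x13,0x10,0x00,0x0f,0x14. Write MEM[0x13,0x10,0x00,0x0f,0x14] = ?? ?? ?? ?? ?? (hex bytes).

#0 dst[0x10+3] := {0xb8,0xfe,0xd3}
#1 dst[0x00+3] := {0x90,0x91,0x53}
#2 dst[0x0b+8] := {0xa9,0x8e,0x27,0xed,0x1f,0xc7,0xdb,0xc4}
#3 dst[0x0d+5] := {0xa9,0x8e,0x27,0xed,0x1f}
#4 dst[0x13+2] := {0xa9,0x8e}
query mem[0x13]=0xa9, mem[0x10]=0xed, mem[0x00]=0x90, mem[0x0f]=0x27, mem[0x14]=0x8e

MEM[0x13,0x10,0x00,0x0f,0x14] = a9 ed 90 27 8e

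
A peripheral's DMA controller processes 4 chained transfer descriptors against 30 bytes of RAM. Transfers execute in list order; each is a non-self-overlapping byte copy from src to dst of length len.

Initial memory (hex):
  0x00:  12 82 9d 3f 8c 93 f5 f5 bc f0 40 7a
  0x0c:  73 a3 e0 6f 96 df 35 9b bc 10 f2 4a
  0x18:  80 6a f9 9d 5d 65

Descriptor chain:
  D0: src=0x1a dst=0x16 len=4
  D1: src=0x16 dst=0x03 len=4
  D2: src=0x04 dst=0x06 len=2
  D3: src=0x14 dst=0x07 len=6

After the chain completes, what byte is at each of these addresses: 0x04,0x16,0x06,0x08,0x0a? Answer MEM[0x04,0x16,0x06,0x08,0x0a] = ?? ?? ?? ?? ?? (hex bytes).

MEM[0x04,0x16,0x06,0x08,0x0a] = 9d f9 9d 10 9d

#0 dst[0x16+4] := {0xf9,0x9d,0x5d,0x65}
#1 dst[0x03+4] := {0xf9,0x9d,0x5d,0x65}
#2 dst[0x06+2] := {0x9d,0x5d}
#3 dst[0x07+6] := {0xbc,0x10,0xf9,0x9d,0x5d,0x65}
query mem[0x04]=0x9d, mem[0x16]=0xf9, mem[0x06]=0x9d, mem[0x08]=0x10, mem[0x0a]=0x9d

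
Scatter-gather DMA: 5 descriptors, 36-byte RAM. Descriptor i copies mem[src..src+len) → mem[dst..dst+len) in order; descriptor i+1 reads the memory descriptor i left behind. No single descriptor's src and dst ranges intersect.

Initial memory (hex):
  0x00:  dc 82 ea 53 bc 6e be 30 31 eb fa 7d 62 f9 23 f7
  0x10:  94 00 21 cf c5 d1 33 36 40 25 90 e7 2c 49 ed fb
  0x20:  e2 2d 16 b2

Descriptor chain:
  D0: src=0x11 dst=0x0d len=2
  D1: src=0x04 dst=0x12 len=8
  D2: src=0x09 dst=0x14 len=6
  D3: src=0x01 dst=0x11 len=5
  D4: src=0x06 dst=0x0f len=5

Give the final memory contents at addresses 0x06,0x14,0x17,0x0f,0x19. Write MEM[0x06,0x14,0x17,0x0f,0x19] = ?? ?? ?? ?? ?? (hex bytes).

MEM[0x06,0x14,0x17,0x0f,0x19] = be bc 62 be 21

D0: mem[0x0d..0x0e] <- [00 21]
D1: mem[0x12..0x19] <- [bc 6e be 30 31 eb fa 7d]
D2: mem[0x14..0x19] <- [eb fa 7d 62 00 21]
D3: mem[0x11..0x15] <- [82 ea 53 bc 6e]
D4: mem[0x0f..0x13] <- [be 30 31 eb fa]
query mem[0x06]=0xbe, mem[0x14]=0xbc, mem[0x17]=0x62, mem[0x0f]=0xbe, mem[0x19]=0x21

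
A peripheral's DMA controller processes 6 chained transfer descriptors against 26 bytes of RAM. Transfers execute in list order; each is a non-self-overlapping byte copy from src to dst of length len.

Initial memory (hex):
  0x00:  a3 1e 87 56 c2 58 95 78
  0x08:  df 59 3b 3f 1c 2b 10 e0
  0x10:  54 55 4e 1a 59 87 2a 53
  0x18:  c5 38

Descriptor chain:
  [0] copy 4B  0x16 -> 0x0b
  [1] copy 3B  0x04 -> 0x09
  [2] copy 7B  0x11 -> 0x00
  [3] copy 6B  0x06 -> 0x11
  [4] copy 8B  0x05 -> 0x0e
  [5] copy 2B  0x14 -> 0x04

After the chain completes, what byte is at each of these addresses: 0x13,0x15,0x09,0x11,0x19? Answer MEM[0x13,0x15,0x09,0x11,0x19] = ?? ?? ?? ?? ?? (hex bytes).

  after D0: wrote 4B at 0x0b = 2a53c538
  after D1: wrote 3B at 0x09 = c25895
  after D2: wrote 7B at 0x00 = 554e1a59872a53
  after D3: wrote 6B at 0x11 = 5378dfc25895
  after D4: wrote 8B at 0x0e = 2a5378dfc2589553
  after D5: wrote 2B at 0x04 = 9553
query mem[0x13]=0x58, mem[0x15]=0x53, mem[0x09]=0xc2, mem[0x11]=0xdf, mem[0x19]=0x38

MEM[0x13,0x15,0x09,0x11,0x19] = 58 53 c2 df 38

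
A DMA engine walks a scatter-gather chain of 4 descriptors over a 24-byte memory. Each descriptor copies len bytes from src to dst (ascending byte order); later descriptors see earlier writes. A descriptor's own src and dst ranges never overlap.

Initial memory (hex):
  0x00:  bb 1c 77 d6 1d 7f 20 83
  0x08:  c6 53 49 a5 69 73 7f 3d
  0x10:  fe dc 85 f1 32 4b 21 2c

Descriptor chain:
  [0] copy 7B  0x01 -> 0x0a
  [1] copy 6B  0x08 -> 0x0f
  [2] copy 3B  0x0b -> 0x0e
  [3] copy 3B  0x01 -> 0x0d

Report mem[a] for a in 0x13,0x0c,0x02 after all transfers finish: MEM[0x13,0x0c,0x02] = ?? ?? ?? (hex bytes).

[0] 0x01->0x0a len=7 : 1c 77 d6 1d 7f 20 83
[1] 0x08->0x0f len=6 : c6 53 1c 77 d6 1d
[2] 0x0b->0x0e len=3 : 77 d6 1d
[3] 0x01->0x0d len=3 : 1c 77 d6
query mem[0x13]=0xd6, mem[0x0c]=0xd6, mem[0x02]=0x77

MEM[0x13,0x0c,0x02] = d6 d6 77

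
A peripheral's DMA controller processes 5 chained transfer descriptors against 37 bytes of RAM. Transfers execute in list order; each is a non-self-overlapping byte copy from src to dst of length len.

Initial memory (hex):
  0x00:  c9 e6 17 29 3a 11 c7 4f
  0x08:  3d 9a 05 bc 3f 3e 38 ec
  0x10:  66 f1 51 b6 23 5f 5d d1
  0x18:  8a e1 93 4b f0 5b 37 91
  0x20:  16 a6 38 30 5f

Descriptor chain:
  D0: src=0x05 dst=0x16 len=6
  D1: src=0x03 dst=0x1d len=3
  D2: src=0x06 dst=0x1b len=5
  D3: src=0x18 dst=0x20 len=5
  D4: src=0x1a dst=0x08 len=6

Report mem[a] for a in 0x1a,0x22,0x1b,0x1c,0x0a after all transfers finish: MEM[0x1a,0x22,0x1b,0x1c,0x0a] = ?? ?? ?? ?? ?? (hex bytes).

MEM[0x1a,0x22,0x1b,0x1c,0x0a] = 9a 9a c7 4f 4f

[0] 0x05->0x16 len=6 : 11 c7 4f 3d 9a 05
[1] 0x03->0x1d len=3 : 29 3a 11
[2] 0x06->0x1b len=5 : c7 4f 3d 9a 05
[3] 0x18->0x20 len=5 : 4f 3d 9a c7 4f
[4] 0x1a->0x08 len=6 : 9a c7 4f 3d 9a 05
query mem[0x1a]=0x9a, mem[0x22]=0x9a, mem[0x1b]=0xc7, mem[0x1c]=0x4f, mem[0x0a]=0x4f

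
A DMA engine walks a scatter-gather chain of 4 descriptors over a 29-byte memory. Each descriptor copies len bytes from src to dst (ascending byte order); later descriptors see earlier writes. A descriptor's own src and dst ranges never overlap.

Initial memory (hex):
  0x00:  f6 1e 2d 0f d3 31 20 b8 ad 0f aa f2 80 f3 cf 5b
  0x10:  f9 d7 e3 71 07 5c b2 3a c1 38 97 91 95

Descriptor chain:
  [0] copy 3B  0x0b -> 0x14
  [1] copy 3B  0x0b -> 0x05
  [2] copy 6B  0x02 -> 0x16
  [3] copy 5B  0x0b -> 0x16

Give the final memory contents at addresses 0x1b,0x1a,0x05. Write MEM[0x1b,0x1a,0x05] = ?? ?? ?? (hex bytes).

[0] 0x0b->0x14 len=3 : f2 80 f3
[1] 0x0b->0x05 len=3 : f2 80 f3
[2] 0x02->0x16 len=6 : 2d 0f d3 f2 80 f3
[3] 0x0b->0x16 len=5 : f2 80 f3 cf 5b
query mem[0x1b]=0xf3, mem[0x1a]=0x5b, mem[0x05]=0xf2

MEM[0x1b,0x1a,0x05] = f3 5b f2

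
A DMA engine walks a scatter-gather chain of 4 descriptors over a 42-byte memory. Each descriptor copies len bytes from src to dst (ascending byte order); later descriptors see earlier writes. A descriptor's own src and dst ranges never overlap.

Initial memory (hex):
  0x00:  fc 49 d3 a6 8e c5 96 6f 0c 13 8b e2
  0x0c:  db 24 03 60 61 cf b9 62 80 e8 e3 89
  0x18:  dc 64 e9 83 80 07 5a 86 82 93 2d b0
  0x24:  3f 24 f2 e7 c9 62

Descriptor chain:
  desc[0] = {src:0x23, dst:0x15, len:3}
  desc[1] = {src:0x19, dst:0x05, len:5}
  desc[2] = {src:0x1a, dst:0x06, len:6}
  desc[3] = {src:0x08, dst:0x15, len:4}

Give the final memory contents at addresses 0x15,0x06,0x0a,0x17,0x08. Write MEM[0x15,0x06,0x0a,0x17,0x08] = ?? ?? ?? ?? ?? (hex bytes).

MEM[0x15,0x06,0x0a,0x17,0x08] = 80 e9 5a 5a 80

#0 dst[0x15+3] := {0xb0,0x3f,0x24}
#1 dst[0x05+5] := {0x64,0xe9,0x83,0x80,0x07}
#2 dst[0x06+6] := {0xe9,0x83,0x80,0x07,0x5a,0x86}
#3 dst[0x15+4] := {0x80,0x07,0x5a,0x86}
query mem[0x15]=0x80, mem[0x06]=0xe9, mem[0x0a]=0x5a, mem[0x17]=0x5a, mem[0x08]=0x80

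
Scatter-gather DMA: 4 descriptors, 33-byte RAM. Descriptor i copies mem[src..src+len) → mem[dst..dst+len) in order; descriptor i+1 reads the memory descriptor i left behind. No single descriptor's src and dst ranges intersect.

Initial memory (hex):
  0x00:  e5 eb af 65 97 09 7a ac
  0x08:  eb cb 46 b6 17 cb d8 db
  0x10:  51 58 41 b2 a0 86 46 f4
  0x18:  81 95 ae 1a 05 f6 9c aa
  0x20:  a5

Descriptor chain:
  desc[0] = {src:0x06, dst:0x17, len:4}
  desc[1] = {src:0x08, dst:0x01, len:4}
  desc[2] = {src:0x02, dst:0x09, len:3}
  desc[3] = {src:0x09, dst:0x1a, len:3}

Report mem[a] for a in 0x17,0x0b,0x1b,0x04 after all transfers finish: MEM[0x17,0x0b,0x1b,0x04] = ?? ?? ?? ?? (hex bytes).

MEM[0x17,0x0b,0x1b,0x04] = 7a b6 46 b6

#0 dst[0x17+4] := {0x7a,0xac,0xeb,0xcb}
#1 dst[0x01+4] := {0xeb,0xcb,0x46,0xb6}
#2 dst[0x09+3] := {0xcb,0x46,0xb6}
#3 dst[0x1a+3] := {0xcb,0x46,0xb6}
query mem[0x17]=0x7a, mem[0x0b]=0xb6, mem[0x1b]=0x46, mem[0x04]=0xb6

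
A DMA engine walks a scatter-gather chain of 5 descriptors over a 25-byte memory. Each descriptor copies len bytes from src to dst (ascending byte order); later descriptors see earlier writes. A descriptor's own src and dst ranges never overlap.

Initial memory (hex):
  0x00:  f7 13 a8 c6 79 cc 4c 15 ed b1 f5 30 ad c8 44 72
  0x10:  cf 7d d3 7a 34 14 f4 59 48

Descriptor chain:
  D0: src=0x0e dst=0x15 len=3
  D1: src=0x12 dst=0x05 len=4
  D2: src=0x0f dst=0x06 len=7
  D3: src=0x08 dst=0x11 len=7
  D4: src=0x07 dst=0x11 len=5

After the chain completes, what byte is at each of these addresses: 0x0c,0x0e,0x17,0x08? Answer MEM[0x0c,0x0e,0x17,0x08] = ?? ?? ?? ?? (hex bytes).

MEM[0x0c,0x0e,0x17,0x08] = 44 44 44 7d

D0: mem[0x15..0x17] <- [44 72 cf]
D1: mem[0x05..0x08] <- [d3 7a 34 44]
D2: mem[0x06..0x0c] <- [72 cf 7d d3 7a 34 44]
D3: mem[0x11..0x17] <- [7d d3 7a 34 44 c8 44]
D4: mem[0x11..0x15] <- [cf 7d d3 7a 34]
query mem[0x0c]=0x44, mem[0x0e]=0x44, mem[0x17]=0x44, mem[0x08]=0x7d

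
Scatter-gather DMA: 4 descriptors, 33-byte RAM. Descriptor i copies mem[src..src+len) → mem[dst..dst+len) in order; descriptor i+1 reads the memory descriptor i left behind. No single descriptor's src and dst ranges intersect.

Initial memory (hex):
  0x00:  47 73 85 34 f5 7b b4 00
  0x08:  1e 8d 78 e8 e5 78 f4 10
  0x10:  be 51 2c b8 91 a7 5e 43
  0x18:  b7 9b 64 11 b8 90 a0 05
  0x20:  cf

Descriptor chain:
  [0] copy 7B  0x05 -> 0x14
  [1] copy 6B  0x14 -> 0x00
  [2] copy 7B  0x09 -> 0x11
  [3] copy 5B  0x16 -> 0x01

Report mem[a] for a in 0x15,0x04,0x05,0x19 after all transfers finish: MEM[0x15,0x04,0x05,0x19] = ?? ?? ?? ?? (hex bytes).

[0] 0x05->0x14 len=7 : 7b b4 00 1e 8d 78 e8
[1] 0x14->0x00 len=6 : 7b b4 00 1e 8d 78
[2] 0x09->0x11 len=7 : 8d 78 e8 e5 78 f4 10
[3] 0x16->0x01 len=5 : f4 10 8d 78 e8
query mem[0x15]=0x78, mem[0x04]=0x78, mem[0x05]=0xe8, mem[0x19]=0x78

MEM[0x15,0x04,0x05,0x19] = 78 78 e8 78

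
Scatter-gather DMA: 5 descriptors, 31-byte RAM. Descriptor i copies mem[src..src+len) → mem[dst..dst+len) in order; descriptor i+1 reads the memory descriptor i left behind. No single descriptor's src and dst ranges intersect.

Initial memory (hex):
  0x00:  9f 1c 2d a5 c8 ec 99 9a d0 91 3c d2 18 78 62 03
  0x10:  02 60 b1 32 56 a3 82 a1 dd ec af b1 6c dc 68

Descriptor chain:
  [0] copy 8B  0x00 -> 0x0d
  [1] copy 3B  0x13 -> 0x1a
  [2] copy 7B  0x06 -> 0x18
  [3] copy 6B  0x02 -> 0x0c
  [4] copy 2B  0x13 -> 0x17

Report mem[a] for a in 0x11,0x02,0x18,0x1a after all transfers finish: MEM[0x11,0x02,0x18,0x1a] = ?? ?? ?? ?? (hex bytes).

MEM[0x11,0x02,0x18,0x1a] = 9a 2d 9a d0

  after D0: wrote 8B at 0x0d = 9f1c2da5c8ec999a
  after D1: wrote 3B at 0x1a = 999aa3
  after D2: wrote 7B at 0x18 = 999ad0913cd218
  after D3: wrote 6B at 0x0c = 2da5c8ec999a
  after D4: wrote 2B at 0x17 = 999a
query mem[0x11]=0x9a, mem[0x02]=0x2d, mem[0x18]=0x9a, mem[0x1a]=0xd0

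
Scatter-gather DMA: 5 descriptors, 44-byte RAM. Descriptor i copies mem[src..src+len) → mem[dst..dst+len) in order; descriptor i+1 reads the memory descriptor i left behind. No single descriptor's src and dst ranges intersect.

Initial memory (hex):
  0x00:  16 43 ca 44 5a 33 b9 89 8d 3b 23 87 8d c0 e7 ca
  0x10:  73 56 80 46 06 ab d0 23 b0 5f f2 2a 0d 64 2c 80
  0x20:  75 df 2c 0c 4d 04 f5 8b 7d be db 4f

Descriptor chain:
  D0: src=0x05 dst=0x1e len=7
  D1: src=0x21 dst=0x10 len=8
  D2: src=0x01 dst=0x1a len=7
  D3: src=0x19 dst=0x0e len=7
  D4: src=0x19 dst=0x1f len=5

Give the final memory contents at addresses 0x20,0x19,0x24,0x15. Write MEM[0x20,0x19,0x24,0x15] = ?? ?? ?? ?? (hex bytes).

[0] 0x05->0x1e len=7 : 33 b9 89 8d 3b 23 87
[1] 0x21->0x10 len=8 : 8d 3b 23 87 04 f5 8b 7d
[2] 0x01->0x1a len=7 : 43 ca 44 5a 33 b9 89
[3] 0x19->0x0e len=7 : 5f 43 ca 44 5a 33 b9
[4] 0x19->0x1f len=5 : 5f 43 ca 44 5a
query mem[0x20]=0x43, mem[0x19]=0x5f, mem[0x24]=0x87, mem[0x15]=0xf5

MEM[0x20,0x19,0x24,0x15] = 43 5f 87 f5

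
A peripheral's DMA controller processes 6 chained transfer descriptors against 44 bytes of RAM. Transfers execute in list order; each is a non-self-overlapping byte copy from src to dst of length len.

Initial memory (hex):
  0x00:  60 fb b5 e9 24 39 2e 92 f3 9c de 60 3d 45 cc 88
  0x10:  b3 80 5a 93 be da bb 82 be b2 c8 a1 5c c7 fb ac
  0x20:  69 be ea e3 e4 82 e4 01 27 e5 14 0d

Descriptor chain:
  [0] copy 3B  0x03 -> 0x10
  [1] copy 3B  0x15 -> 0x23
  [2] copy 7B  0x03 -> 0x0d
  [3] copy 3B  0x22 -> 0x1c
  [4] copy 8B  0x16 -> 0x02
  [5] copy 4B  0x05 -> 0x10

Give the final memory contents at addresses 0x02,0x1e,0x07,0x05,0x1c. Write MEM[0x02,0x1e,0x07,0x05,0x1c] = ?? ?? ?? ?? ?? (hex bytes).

MEM[0x02,0x1e,0x07,0x05,0x1c] = bb bb a1 b2 ea

D0: mem[0x10..0x12] <- [e9 24 39]
D1: mem[0x23..0x25] <- [da bb 82]
D2: mem[0x0d..0x13] <- [e9 24 39 2e 92 f3 9c]
D3: mem[0x1c..0x1e] <- [ea da bb]
D4: mem[0x02..0x09] <- [bb 82 be b2 c8 a1 ea da]
D5: mem[0x10..0x13] <- [b2 c8 a1 ea]
query mem[0x02]=0xbb, mem[0x1e]=0xbb, mem[0x07]=0xa1, mem[0x05]=0xb2, mem[0x1c]=0xea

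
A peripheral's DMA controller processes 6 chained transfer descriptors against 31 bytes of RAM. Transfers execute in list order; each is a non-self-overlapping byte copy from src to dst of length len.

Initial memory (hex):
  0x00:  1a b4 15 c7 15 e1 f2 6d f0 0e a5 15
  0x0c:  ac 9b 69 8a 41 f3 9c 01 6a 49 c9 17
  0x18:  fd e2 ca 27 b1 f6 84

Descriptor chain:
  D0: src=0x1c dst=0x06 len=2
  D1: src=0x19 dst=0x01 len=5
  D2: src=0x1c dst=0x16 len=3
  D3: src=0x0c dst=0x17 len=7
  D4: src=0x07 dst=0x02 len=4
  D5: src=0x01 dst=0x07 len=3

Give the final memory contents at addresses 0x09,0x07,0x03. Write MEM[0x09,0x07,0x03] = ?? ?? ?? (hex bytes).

[0] 0x1c->0x06 len=2 : b1 f6
[1] 0x19->0x01 len=5 : e2 ca 27 b1 f6
[2] 0x1c->0x16 len=3 : b1 f6 84
[3] 0x0c->0x17 len=7 : ac 9b 69 8a 41 f3 9c
[4] 0x07->0x02 len=4 : f6 f0 0e a5
[5] 0x01->0x07 len=3 : e2 f6 f0
query mem[0x09]=0xf0, mem[0x07]=0xe2, mem[0x03]=0xf0

MEM[0x09,0x07,0x03] = f0 e2 f0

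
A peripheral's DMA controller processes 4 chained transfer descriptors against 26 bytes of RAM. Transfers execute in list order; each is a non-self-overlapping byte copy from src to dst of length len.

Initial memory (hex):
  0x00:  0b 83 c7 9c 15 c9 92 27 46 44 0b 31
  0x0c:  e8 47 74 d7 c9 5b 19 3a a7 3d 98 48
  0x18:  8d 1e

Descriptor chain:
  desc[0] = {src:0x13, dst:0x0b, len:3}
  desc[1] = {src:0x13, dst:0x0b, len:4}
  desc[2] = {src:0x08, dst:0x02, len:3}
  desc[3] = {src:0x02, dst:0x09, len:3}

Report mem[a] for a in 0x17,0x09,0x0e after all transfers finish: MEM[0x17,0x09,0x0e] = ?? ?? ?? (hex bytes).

#0 dst[0x0b+3] := {0x3a,0xa7,0x3d}
#1 dst[0x0b+4] := {0x3a,0xa7,0x3d,0x98}
#2 dst[0x02+3] := {0x46,0x44,0x0b}
#3 dst[0x09+3] := {0x46,0x44,0x0b}
query mem[0x17]=0x48, mem[0x09]=0x46, mem[0x0e]=0x98

MEM[0x17,0x09,0x0e] = 48 46 98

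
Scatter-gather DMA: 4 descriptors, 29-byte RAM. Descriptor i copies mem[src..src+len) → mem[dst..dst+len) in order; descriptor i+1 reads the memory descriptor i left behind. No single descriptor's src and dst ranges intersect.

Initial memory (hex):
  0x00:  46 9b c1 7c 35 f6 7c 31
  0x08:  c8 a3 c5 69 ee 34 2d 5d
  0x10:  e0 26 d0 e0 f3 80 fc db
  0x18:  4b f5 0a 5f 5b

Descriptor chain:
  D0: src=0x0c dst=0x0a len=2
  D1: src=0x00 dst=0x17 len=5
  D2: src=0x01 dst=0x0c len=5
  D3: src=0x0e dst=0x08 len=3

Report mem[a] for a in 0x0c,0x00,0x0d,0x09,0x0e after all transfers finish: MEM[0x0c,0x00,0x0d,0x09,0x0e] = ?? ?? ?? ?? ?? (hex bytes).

MEM[0x0c,0x00,0x0d,0x09,0x0e] = 9b 46 c1 35 7c

D0: mem[0x0a..0x0b] <- [ee 34]
D1: mem[0x17..0x1b] <- [46 9b c1 7c 35]
D2: mem[0x0c..0x10] <- [9b c1 7c 35 f6]
D3: mem[0x08..0x0a] <- [7c 35 f6]
query mem[0x0c]=0x9b, mem[0x00]=0x46, mem[0x0d]=0xc1, mem[0x09]=0x35, mem[0x0e]=0x7c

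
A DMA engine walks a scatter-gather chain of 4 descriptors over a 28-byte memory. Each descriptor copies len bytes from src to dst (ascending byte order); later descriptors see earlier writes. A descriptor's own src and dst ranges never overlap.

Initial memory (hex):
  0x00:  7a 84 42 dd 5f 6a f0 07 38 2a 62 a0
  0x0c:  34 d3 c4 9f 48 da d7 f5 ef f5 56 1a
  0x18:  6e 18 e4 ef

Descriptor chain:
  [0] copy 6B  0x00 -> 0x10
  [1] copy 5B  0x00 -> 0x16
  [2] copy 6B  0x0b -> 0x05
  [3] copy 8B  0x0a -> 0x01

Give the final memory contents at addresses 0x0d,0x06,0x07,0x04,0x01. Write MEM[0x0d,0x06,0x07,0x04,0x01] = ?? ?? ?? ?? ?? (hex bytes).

MEM[0x0d,0x06,0x07,0x04,0x01] = d3 9f 7a d3 7a

#0 dst[0x10+6] := {0x7a,0x84,0x42,0xdd,0x5f,0x6a}
#1 dst[0x16+5] := {0x7a,0x84,0x42,0xdd,0x5f}
#2 dst[0x05+6] := {0xa0,0x34,0xd3,0xc4,0x9f,0x7a}
#3 dst[0x01+8] := {0x7a,0xa0,0x34,0xd3,0xc4,0x9f,0x7a,0x84}
query mem[0x0d]=0xd3, mem[0x06]=0x9f, mem[0x07]=0x7a, mem[0x04]=0xd3, mem[0x01]=0x7a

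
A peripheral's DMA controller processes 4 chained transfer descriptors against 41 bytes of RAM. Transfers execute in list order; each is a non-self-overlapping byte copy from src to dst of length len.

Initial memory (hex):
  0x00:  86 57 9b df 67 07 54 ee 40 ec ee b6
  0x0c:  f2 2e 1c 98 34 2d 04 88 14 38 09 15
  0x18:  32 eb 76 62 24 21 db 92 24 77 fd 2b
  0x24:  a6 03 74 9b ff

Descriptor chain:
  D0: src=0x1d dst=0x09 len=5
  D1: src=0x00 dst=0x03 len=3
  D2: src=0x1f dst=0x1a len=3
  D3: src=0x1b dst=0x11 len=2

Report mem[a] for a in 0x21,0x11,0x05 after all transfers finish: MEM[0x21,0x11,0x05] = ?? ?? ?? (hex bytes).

MEM[0x21,0x11,0x05] = 77 24 9b

#0 dst[0x09+5] := {0x21,0xdb,0x92,0x24,0x77}
#1 dst[0x03+3] := {0x86,0x57,0x9b}
#2 dst[0x1a+3] := {0x92,0x24,0x77}
#3 dst[0x11+2] := {0x24,0x77}
query mem[0x21]=0x77, mem[0x11]=0x24, mem[0x05]=0x9b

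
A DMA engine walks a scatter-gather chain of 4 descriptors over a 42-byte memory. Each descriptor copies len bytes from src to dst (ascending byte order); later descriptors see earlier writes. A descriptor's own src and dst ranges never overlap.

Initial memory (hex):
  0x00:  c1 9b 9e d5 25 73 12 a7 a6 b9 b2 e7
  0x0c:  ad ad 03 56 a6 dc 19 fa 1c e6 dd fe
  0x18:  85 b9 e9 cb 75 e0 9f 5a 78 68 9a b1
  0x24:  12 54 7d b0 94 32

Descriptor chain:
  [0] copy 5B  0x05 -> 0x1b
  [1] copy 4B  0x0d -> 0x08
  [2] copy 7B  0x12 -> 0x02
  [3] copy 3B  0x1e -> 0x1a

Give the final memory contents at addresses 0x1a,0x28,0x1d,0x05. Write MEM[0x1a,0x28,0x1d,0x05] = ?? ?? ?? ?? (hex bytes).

[0] 0x05->0x1b len=5 : 73 12 a7 a6 b9
[1] 0x0d->0x08 len=4 : ad 03 56 a6
[2] 0x12->0x02 len=7 : 19 fa 1c e6 dd fe 85
[3] 0x1e->0x1a len=3 : a6 b9 78
query mem[0x1a]=0xa6, mem[0x28]=0x94, mem[0x1d]=0xa7, mem[0x05]=0xe6

MEM[0x1a,0x28,0x1d,0x05] = a6 94 a7 e6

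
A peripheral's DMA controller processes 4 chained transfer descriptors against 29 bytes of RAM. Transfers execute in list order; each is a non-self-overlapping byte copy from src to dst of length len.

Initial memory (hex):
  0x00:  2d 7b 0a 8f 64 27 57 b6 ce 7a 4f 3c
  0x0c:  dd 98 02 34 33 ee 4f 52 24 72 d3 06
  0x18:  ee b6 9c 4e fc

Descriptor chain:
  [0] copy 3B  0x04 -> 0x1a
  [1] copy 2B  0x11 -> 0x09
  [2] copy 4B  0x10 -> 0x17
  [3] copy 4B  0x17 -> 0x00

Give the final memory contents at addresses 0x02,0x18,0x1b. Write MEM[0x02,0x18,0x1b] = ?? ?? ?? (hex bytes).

D0: mem[0x1a..0x1c] <- [64 27 57]
D1: mem[0x09..0x0a] <- [ee 4f]
D2: mem[0x17..0x1a] <- [33 ee 4f 52]
D3: mem[0x00..0x03] <- [33 ee 4f 52]
query mem[0x02]=0x4f, mem[0x18]=0xee, mem[0x1b]=0x27

MEM[0x02,0x18,0x1b] = 4f ee 27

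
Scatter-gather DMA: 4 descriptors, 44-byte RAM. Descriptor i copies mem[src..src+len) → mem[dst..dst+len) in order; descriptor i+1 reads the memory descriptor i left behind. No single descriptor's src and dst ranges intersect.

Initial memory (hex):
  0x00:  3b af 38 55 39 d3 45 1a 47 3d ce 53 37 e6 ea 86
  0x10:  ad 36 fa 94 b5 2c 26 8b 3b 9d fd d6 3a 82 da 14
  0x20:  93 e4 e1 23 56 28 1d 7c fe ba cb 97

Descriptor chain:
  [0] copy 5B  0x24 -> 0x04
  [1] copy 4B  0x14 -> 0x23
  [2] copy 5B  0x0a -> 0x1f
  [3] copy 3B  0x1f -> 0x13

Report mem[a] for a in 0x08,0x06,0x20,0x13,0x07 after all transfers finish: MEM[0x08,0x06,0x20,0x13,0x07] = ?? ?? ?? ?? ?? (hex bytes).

MEM[0x08,0x06,0x20,0x13,0x07] = fe 1d 53 ce 7c

[0] 0x24->0x04 len=5 : 56 28 1d 7c fe
[1] 0x14->0x23 len=4 : b5 2c 26 8b
[2] 0x0a->0x1f len=5 : ce 53 37 e6 ea
[3] 0x1f->0x13 len=3 : ce 53 37
query mem[0x08]=0xfe, mem[0x06]=0x1d, mem[0x20]=0x53, mem[0x13]=0xce, mem[0x07]=0x7c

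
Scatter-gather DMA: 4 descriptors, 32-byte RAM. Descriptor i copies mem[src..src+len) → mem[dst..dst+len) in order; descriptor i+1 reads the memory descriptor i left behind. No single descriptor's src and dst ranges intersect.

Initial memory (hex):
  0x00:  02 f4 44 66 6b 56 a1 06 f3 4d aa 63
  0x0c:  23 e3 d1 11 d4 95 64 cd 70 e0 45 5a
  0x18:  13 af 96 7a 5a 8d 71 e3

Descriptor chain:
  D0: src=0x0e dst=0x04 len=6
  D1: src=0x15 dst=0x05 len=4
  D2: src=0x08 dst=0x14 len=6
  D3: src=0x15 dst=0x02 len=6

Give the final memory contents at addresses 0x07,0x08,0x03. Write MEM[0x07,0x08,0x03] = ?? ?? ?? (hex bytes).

[0] 0x0e->0x04 len=6 : d1 11 d4 95 64 cd
[1] 0x15->0x05 len=4 : e0 45 5a 13
[2] 0x08->0x14 len=6 : 13 cd aa 63 23 e3
[3] 0x15->0x02 len=6 : cd aa 63 23 e3 96
query mem[0x07]=0x96, mem[0x08]=0x13, mem[0x03]=0xaa

MEM[0x07,0x08,0x03] = 96 13 aa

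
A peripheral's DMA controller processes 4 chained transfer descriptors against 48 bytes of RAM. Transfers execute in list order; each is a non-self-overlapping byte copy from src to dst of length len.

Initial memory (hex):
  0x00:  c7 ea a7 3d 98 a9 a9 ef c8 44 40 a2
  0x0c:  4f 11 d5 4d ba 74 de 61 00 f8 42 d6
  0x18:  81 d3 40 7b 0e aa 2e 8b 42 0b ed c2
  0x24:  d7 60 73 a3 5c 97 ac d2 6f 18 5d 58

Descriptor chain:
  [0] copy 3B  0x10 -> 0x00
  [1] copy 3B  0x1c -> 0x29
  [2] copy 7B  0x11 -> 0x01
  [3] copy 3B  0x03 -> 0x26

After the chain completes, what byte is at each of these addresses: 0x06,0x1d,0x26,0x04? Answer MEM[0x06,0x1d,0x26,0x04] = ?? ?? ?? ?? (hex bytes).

  after D0: wrote 3B at 0x00 = ba74de
  after D1: wrote 3B at 0x29 = 0eaa2e
  after D2: wrote 7B at 0x01 = 74de6100f842d6
  after D3: wrote 3B at 0x26 = 6100f8
query mem[0x06]=0x42, mem[0x1d]=0xaa, mem[0x26]=0x61, mem[0x04]=0x00

MEM[0x06,0x1d,0x26,0x04] = 42 aa 61 00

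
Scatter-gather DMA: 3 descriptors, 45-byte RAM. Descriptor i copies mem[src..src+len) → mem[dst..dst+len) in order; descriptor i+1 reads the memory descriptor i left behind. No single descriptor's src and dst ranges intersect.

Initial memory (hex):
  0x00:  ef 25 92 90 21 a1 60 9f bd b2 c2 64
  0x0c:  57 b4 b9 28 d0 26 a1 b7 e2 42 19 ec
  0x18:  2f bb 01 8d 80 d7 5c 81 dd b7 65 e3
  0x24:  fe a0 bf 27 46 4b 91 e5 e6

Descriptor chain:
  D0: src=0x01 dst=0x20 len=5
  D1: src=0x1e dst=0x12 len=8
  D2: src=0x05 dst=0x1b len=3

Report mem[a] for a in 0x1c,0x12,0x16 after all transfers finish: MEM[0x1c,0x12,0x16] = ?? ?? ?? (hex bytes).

MEM[0x1c,0x12,0x16] = 60 5c 90

D0: mem[0x20..0x24] <- [25 92 90 21 a1]
D1: mem[0x12..0x19] <- [5c 81 25 92 90 21 a1 a0]
D2: mem[0x1b..0x1d] <- [a1 60 9f]
query mem[0x1c]=0x60, mem[0x12]=0x5c, mem[0x16]=0x90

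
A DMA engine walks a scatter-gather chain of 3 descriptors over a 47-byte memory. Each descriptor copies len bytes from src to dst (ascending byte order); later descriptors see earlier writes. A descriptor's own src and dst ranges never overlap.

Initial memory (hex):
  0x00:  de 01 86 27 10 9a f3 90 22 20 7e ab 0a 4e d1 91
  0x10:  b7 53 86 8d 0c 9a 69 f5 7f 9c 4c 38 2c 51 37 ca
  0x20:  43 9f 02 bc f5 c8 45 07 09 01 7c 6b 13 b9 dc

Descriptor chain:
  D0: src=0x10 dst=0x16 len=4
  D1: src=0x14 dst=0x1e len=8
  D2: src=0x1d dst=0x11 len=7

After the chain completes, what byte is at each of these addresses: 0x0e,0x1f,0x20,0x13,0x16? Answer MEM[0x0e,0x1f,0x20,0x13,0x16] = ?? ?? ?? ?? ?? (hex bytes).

[0] 0x10->0x16 len=4 : b7 53 86 8d
[1] 0x14->0x1e len=8 : 0c 9a b7 53 86 8d 4c 38
[2] 0x1d->0x11 len=7 : 51 0c 9a b7 53 86 8d
query mem[0x0e]=0xd1, mem[0x1f]=0x9a, mem[0x20]=0xb7, mem[0x13]=0x9a, mem[0x16]=0x86

MEM[0x0e,0x1f,0x20,0x13,0x16] = d1 9a b7 9a 86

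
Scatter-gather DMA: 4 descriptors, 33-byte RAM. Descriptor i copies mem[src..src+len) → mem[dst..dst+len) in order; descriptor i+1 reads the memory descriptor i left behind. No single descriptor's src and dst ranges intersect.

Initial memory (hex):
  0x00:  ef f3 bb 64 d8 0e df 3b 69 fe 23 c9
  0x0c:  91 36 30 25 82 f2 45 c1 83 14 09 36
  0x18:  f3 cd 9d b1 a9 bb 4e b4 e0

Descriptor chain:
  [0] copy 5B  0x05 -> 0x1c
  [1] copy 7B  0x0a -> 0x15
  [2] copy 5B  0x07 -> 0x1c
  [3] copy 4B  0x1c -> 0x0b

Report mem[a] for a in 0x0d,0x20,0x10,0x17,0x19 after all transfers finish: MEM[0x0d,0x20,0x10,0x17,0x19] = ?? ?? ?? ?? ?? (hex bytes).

MEM[0x0d,0x20,0x10,0x17,0x19] = fe c9 82 91 30

#0 dst[0x1c+5] := {0x0e,0xdf,0x3b,0x69,0xfe}
#1 dst[0x15+7] := {0x23,0xc9,0x91,0x36,0x30,0x25,0x82}
#2 dst[0x1c+5] := {0x3b,0x69,0xfe,0x23,0xc9}
#3 dst[0x0b+4] := {0x3b,0x69,0xfe,0x23}
query mem[0x0d]=0xfe, mem[0x20]=0xc9, mem[0x10]=0x82, mem[0x17]=0x91, mem[0x19]=0x30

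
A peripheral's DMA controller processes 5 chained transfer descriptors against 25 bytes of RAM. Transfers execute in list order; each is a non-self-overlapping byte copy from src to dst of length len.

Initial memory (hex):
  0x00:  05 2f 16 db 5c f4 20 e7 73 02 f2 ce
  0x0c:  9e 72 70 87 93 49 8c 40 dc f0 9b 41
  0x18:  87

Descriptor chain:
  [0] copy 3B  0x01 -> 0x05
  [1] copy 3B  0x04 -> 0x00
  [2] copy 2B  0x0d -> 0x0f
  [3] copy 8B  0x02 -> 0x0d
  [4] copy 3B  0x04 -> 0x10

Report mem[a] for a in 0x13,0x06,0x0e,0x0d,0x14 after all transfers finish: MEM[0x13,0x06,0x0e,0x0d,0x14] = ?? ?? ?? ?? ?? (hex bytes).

MEM[0x13,0x06,0x0e,0x0d,0x14] = 73 16 db 16 02

D0: mem[0x05..0x07] <- [2f 16 db]
D1: mem[0x00..0x02] <- [5c 2f 16]
D2: mem[0x0f..0x10] <- [72 70]
D3: mem[0x0d..0x14] <- [16 db 5c 2f 16 db 73 02]
D4: mem[0x10..0x12] <- [5c 2f 16]
query mem[0x13]=0x73, mem[0x06]=0x16, mem[0x0e]=0xdb, mem[0x0d]=0x16, mem[0x14]=0x02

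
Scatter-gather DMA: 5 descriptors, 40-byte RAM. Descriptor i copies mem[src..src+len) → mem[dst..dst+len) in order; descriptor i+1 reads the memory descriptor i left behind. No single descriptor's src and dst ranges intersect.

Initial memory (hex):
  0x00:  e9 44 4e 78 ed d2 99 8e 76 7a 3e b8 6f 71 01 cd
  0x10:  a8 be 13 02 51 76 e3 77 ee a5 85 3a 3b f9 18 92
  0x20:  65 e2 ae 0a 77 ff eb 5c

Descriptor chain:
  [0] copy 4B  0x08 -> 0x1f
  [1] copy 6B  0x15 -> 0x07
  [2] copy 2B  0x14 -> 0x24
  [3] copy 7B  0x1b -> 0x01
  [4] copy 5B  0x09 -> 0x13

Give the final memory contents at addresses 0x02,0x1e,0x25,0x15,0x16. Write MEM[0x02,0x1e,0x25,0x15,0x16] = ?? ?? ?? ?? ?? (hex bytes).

[0] 0x08->0x1f len=4 : 76 7a 3e b8
[1] 0x15->0x07 len=6 : 76 e3 77 ee a5 85
[2] 0x14->0x24 len=2 : 51 76
[3] 0x1b->0x01 len=7 : 3a 3b f9 18 76 7a 3e
[4] 0x09->0x13 len=5 : 77 ee a5 85 71
query mem[0x02]=0x3b, mem[0x1e]=0x18, mem[0x25]=0x76, mem[0x15]=0xa5, mem[0x16]=0x85

MEM[0x02,0x1e,0x25,0x15,0x16] = 3b 18 76 a5 85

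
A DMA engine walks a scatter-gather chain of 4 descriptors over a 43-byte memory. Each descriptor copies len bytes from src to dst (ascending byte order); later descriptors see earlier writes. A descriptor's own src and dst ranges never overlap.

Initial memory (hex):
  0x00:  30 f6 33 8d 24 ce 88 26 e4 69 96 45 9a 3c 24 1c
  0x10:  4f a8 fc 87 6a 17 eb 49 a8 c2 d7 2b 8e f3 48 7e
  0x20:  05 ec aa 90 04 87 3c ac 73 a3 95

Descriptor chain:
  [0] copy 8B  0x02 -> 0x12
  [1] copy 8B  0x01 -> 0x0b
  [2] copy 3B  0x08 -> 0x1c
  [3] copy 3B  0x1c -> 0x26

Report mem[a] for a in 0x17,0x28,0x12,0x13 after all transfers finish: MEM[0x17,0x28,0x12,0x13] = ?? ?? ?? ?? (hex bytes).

#0 dst[0x12+8] := {0x33,0x8d,0x24,0xce,0x88,0x26,0xe4,0x69}
#1 dst[0x0b+8] := {0xf6,0x33,0x8d,0x24,0xce,0x88,0x26,0xe4}
#2 dst[0x1c+3] := {0xe4,0x69,0x96}
#3 dst[0x26+3] := {0xe4,0x69,0x96}
query mem[0x17]=0x26, mem[0x28]=0x96, mem[0x12]=0xe4, mem[0x13]=0x8d

MEM[0x17,0x28,0x12,0x13] = 26 96 e4 8d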